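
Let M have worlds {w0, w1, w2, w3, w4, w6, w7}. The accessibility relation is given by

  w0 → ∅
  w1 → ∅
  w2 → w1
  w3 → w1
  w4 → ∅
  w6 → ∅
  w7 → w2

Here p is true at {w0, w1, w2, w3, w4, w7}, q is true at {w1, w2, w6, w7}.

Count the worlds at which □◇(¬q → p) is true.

5

w0: no successors, so □◇(¬q → p) holds vacuously. ✓
w1: no successors, so □◇(¬q → p) holds vacuously. ✓
w2: successors {w1}; ◇(¬q → p) there: w1:F. ✗
w3: successors {w1}; ◇(¬q → p) there: w1:F. ✗
w4: no successors, so □◇(¬q → p) holds vacuously. ✓
w6: no successors, so □◇(¬q → p) holds vacuously. ✓
w7: successors {w2}; ◇(¬q → p) there: w2:T. ✓
Satisfying worlds: {w0, w1, w4, w6, w7}.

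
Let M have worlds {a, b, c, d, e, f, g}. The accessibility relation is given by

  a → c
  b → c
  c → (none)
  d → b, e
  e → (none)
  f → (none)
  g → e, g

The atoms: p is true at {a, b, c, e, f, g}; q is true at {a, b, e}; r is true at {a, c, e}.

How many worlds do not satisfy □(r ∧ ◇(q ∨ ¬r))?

4

a: successors {c}; r ∧ ◇(q ∨ ¬r) there: c:F. ✗
b: successors {c}; r ∧ ◇(q ∨ ¬r) there: c:F. ✗
c: no successors, so □(r ∧ ◇(q ∨ ¬r)) holds vacuously. ✓
d: successors {b, e}; r ∧ ◇(q ∨ ¬r) there: b:F, e:F. ✗
e: no successors, so □(r ∧ ◇(q ∨ ¬r)) holds vacuously. ✓
f: no successors, so □(r ∧ ◇(q ∨ ¬r)) holds vacuously. ✓
g: successors {e, g}; r ∧ ◇(q ∨ ¬r) there: e:F, g:F. ✗
Satisfying worlds: {c, e, f}.
So □(r ∧ ◇(q ∨ ¬r)) fails at the other 4 worlds.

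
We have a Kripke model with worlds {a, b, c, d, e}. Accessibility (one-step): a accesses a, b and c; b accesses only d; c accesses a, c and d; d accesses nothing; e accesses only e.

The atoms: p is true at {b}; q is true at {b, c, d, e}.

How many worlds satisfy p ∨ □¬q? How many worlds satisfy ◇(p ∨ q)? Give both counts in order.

2 and 4

For p ∨ □¬q:
a: p is F, □¬q is F. ✗
b: p is T, □¬q is F. ✓
c: p is F, □¬q is F. ✗
d: p is F, □¬q is T. ✓
e: p is F, □¬q is F. ✗
— 2 worlds.
For ◇(p ∨ q):
a: successors {a, b, c}; p ∨ q there: a:F, b:T, c:T. ✓
b: successors {d}; p ∨ q there: d:T. ✓
c: successors {a, c, d}; p ∨ q there: a:F, c:T, d:T. ✓
d: no successors, so ◇(p ∨ q) fails. ✗
e: successors {e}; p ∨ q there: e:T. ✓
— 4 worlds.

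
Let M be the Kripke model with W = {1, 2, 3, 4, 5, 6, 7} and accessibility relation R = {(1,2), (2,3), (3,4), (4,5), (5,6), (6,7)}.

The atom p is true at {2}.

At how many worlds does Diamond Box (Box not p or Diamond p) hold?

6

1: successors {2}; Box (Box not p or Diamond p) there: 2:T. ✓
2: successors {3}; Box (Box not p or Diamond p) there: 3:T. ✓
3: successors {4}; Box (Box not p or Diamond p) there: 4:T. ✓
4: successors {5}; Box (Box not p or Diamond p) there: 5:T. ✓
5: successors {6}; Box (Box not p or Diamond p) there: 6:T. ✓
6: successors {7}; Box (Box not p or Diamond p) there: 7:T. ✓
7: no successors, so Diamond Box (Box not p or Diamond p) fails. ✗
Satisfying worlds: {1, 2, 3, 4, 5, 6}.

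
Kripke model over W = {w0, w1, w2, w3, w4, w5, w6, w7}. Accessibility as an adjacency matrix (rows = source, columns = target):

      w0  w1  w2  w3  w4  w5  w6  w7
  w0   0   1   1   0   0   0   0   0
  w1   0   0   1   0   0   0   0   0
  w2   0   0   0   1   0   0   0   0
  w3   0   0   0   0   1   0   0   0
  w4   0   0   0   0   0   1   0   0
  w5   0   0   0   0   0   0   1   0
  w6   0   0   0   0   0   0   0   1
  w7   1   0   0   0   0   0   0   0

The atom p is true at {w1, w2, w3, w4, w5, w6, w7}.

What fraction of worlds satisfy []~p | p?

7/8

w0: []~p is F, p is F. ✗
w1: []~p is F, p is T. ✓
w2: []~p is F, p is T. ✓
w3: []~p is F, p is T. ✓
w4: []~p is F, p is T. ✓
w5: []~p is F, p is T. ✓
w6: []~p is F, p is T. ✓
w7: []~p is T, p is T. ✓
That's 7 of 8 worlds, so 7/8.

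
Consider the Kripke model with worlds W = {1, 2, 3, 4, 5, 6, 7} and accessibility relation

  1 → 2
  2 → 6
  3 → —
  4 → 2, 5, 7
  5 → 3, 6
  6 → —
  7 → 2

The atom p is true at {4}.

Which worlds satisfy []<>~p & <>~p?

1: []<>~p is T, <>~p is T. ✓
2: []<>~p is F, <>~p is T. ✗
3: []<>~p is T, <>~p is F. ✗
4: []<>~p is T, <>~p is T. ✓
5: []<>~p is F, <>~p is T. ✗
6: []<>~p is T, <>~p is F. ✗
7: []<>~p is T, <>~p is T. ✓

{1, 4, 7}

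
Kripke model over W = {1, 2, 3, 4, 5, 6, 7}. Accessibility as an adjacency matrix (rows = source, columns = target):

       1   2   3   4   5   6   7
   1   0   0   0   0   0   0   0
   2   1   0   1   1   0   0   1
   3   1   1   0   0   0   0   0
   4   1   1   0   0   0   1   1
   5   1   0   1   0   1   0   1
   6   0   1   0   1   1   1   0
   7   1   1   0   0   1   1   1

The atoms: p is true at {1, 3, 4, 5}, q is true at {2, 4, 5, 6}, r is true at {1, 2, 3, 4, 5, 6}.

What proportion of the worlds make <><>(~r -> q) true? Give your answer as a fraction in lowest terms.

1: no successors, so <><>(~r -> q) fails. ✗
2: successors {1, 3, 4, 7}; <>(~r -> q) there: 1:F, 3:T, 4:T, 7:T. ✓
3: successors {1, 2}; <>(~r -> q) there: 1:F, 2:T. ✓
4: successors {1, 2, 6, 7}; <>(~r -> q) there: 1:F, 2:T, 6:T, 7:T. ✓
5: successors {1, 3, 5, 7}; <>(~r -> q) there: 1:F, 3:T, 5:T, 7:T. ✓
6: successors {2, 4, 5, 6}; <>(~r -> q) there: 2:T, 4:T, 5:T, 6:T. ✓
7: successors {1, 2, 5, 6, 7}; <>(~r -> q) there: 1:F, 2:T, 5:T, 6:T, 7:T. ✓
That's 6 of 7 worlds, so 6/7.

6/7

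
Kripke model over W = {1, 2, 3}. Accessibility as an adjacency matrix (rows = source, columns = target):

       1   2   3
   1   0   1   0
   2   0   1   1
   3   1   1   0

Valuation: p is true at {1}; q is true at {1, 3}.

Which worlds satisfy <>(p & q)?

1: successors {2}; p & q there: 2:F. ✗
2: successors {2, 3}; p & q there: 2:F, 3:F. ✗
3: successors {1, 2}; p & q there: 1:T, 2:F. ✓

{3}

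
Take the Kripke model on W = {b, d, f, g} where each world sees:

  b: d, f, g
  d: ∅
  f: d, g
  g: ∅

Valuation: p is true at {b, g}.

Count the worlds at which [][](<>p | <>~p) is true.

b: successors {d, f, g}; [](<>p | <>~p) there: d:T, f:F, g:T. ✗
d: no successors, so [][](<>p | <>~p) holds vacuously. ✓
f: successors {d, g}; [](<>p | <>~p) there: d:T, g:T. ✓
g: no successors, so [][](<>p | <>~p) holds vacuously. ✓
Satisfying worlds: {d, f, g}.

3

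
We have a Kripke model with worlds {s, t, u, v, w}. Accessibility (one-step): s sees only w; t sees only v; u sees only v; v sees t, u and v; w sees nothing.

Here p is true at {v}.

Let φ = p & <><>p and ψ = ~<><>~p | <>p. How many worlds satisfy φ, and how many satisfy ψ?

For p & <><>p:
s: p is F, <><>p is F. ✗
t: p is F, <><>p is T. ✗
u: p is F, <><>p is T. ✗
v: p is T, <><>p is T. ✓
w: p is F, <><>p is F. ✗
— 1 world.
For ~<><>~p | <>p:
s: ~<><>~p is T, <>p is F. ✓
t: ~<><>~p is F, <>p is T. ✓
u: ~<><>~p is F, <>p is T. ✓
v: ~<><>~p is F, <>p is T. ✓
w: ~<><>~p is T, <>p is F. ✓
— 5 worlds.

1 and 5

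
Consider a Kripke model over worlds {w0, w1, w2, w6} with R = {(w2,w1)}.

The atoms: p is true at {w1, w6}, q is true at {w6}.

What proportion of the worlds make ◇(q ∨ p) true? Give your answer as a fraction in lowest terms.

1/4

w0: no successors, so ◇(q ∨ p) fails. ✗
w1: no successors, so ◇(q ∨ p) fails. ✗
w2: successors {w1}; q ∨ p there: w1:T. ✓
w6: no successors, so ◇(q ∨ p) fails. ✗
That's 1 of 4 worlds, so 1/4.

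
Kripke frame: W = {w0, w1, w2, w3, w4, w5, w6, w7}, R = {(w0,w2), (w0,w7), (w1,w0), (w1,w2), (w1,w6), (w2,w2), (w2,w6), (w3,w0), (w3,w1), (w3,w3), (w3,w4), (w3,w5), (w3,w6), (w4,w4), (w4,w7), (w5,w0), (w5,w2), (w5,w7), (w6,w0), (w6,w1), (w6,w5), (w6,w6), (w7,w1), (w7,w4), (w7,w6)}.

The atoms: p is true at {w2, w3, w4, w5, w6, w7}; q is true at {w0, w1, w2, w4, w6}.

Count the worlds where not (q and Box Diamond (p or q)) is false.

w0: q and Box Diamond (p or q) is T. ✗
w1: q and Box Diamond (p or q) is T. ✗
w2: q and Box Diamond (p or q) is T. ✗
w3: q and Box Diamond (p or q) is F. ✓
w4: q and Box Diamond (p or q) is T. ✗
w5: q and Box Diamond (p or q) is F. ✓
w6: q and Box Diamond (p or q) is T. ✗
w7: q and Box Diamond (p or q) is F. ✓
Satisfying worlds: {w3, w5, w7}.
So not (q and Box Diamond (p or q)) fails at the other 5 worlds.

5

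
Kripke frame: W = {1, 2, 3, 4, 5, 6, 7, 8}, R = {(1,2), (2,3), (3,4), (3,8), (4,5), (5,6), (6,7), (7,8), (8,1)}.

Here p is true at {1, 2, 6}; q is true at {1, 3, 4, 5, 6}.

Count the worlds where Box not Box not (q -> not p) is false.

1: successors {2}; not Box not (q -> not p) there: 2:T. ✓
2: successors {3}; not Box not (q -> not p) there: 3:T. ✓
3: successors {4, 8}; not Box not (q -> not p) there: 4:T, 8:F. ✗
4: successors {5}; not Box not (q -> not p) there: 5:F. ✗
5: successors {6}; not Box not (q -> not p) there: 6:T. ✓
6: successors {7}; not Box not (q -> not p) there: 7:T. ✓
7: successors {8}; not Box not (q -> not p) there: 8:F. ✗
8: successors {1}; not Box not (q -> not p) there: 1:T. ✓
Satisfying worlds: {1, 2, 5, 6, 8}.
So Box not Box not (q -> not p) fails at the other 3 worlds.

3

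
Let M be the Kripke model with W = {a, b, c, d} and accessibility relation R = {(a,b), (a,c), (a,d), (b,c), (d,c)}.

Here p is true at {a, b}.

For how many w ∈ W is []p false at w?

3

a: successors {b, c, d}; p there: b:T, c:F, d:F. ✗
b: successors {c}; p there: c:F. ✗
c: no successors, so []p holds vacuously. ✓
d: successors {c}; p there: c:F. ✗
Satisfying worlds: {c}.
So []p fails at the other 3 worlds.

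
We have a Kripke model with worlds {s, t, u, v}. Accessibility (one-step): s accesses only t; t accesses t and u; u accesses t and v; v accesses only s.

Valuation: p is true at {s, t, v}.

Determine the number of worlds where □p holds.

3

s: successors {t}; p there: t:T. ✓
t: successors {t, u}; p there: t:T, u:F. ✗
u: successors {t, v}; p there: t:T, v:T. ✓
v: successors {s}; p there: s:T. ✓
Satisfying worlds: {s, u, v}.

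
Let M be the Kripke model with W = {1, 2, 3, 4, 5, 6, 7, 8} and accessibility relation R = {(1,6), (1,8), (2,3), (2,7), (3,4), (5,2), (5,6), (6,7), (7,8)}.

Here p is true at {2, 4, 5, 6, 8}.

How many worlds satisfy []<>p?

4

1: successors {6, 8}; <>p there: 6:F, 8:F. ✗
2: successors {3, 7}; <>p there: 3:T, 7:T. ✓
3: successors {4}; <>p there: 4:F. ✗
4: no successors, so []<>p holds vacuously. ✓
5: successors {2, 6}; <>p there: 2:F, 6:F. ✗
6: successors {7}; <>p there: 7:T. ✓
7: successors {8}; <>p there: 8:F. ✗
8: no successors, so []<>p holds vacuously. ✓
Satisfying worlds: {2, 4, 6, 8}.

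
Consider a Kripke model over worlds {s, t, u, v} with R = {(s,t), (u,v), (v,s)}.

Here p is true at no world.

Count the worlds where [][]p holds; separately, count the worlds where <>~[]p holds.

2 and 2

For [][]p:
s: successors {t}; []p there: t:T. ✓
t: no successors, so [][]p holds vacuously. ✓
u: successors {v}; []p there: v:F. ✗
v: successors {s}; []p there: s:F. ✗
— 2 worlds.
For <>~[]p:
s: successors {t}; ~[]p there: t:F. ✗
t: no successors, so <>~[]p fails. ✗
u: successors {v}; ~[]p there: v:T. ✓
v: successors {s}; ~[]p there: s:T. ✓
— 2 worlds.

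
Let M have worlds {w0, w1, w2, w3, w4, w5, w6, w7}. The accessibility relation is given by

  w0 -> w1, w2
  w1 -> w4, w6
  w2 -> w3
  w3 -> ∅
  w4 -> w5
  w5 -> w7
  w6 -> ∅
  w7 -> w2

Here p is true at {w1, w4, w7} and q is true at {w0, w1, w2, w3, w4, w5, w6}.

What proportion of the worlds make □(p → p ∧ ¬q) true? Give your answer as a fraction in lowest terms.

w0: successors {w1, w2}; p → p ∧ ¬q there: w1:F, w2:T. ✗
w1: successors {w4, w6}; p → p ∧ ¬q there: w4:F, w6:T. ✗
w2: successors {w3}; p → p ∧ ¬q there: w3:T. ✓
w3: no successors, so □(p → p ∧ ¬q) holds vacuously. ✓
w4: successors {w5}; p → p ∧ ¬q there: w5:T. ✓
w5: successors {w7}; p → p ∧ ¬q there: w7:T. ✓
w6: no successors, so □(p → p ∧ ¬q) holds vacuously. ✓
w7: successors {w2}; p → p ∧ ¬q there: w2:T. ✓
That's 6 of 8 worlds, so 6/8 = 3/4.

3/4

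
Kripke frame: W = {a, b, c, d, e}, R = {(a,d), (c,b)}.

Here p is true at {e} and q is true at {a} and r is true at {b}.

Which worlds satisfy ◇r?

a: successors {d}; r there: d:F. ✗
b: no successors, so ◇r fails. ✗
c: successors {b}; r there: b:T. ✓
d: no successors, so ◇r fails. ✗
e: no successors, so ◇r fails. ✗

{c}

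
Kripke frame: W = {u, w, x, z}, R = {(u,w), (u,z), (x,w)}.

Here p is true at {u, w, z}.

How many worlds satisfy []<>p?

2

u: successors {w, z}; <>p there: w:F, z:F. ✗
w: no successors, so []<>p holds vacuously. ✓
x: successors {w}; <>p there: w:F. ✗
z: no successors, so []<>p holds vacuously. ✓
Satisfying worlds: {w, z}.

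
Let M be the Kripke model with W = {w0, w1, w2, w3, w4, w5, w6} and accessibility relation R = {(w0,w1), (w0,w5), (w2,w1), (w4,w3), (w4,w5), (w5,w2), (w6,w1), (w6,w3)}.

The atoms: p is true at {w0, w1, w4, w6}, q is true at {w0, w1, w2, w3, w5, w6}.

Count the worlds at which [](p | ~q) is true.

3

w0: successors {w1, w5}; p | ~q there: w1:T, w5:F. ✗
w1: no successors, so [](p | ~q) holds vacuously. ✓
w2: successors {w1}; p | ~q there: w1:T. ✓
w3: no successors, so [](p | ~q) holds vacuously. ✓
w4: successors {w3, w5}; p | ~q there: w3:F, w5:F. ✗
w5: successors {w2}; p | ~q there: w2:F. ✗
w6: successors {w1, w3}; p | ~q there: w1:T, w3:F. ✗
Satisfying worlds: {w1, w2, w3}.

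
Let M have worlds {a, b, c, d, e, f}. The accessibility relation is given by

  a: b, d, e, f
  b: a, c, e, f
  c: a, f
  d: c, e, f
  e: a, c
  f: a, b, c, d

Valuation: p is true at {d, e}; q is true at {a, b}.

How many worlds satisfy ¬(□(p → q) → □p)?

a: □(p → q) → □p is T. ✗
b: □(p → q) → □p is T. ✗
c: □(p → q) → □p is F. ✓
d: □(p → q) → □p is T. ✗
e: □(p → q) → □p is F. ✓
f: □(p → q) → □p is T. ✗
Satisfying worlds: {c, e}.

2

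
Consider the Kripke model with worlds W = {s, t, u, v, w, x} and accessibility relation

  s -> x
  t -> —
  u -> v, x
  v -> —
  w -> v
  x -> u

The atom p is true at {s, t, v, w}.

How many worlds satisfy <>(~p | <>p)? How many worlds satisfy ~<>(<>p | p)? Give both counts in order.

3 and 3

For <>(~p | <>p):
s: successors {x}; ~p | <>p there: x:T. ✓
t: no successors, so <>(~p | <>p) fails. ✗
u: successors {v, x}; ~p | <>p there: v:F, x:T. ✓
v: no successors, so <>(~p | <>p) fails. ✗
w: successors {v}; ~p | <>p there: v:F. ✗
x: successors {u}; ~p | <>p there: u:T. ✓
— 3 worlds.
For ~<>(<>p | p):
s: <>(<>p | p) is F. ✓
t: <>(<>p | p) is F. ✓
u: <>(<>p | p) is T. ✗
v: <>(<>p | p) is F. ✓
w: <>(<>p | p) is T. ✗
x: <>(<>p | p) is T. ✗
— 3 worlds.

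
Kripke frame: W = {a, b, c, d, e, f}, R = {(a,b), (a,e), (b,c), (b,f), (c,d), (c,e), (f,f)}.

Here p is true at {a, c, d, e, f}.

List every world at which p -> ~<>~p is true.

{b, c, d, e, f}

a: p is T, ~<>~p is F. ✗
b: p is F, ~<>~p is T. ✓
c: p is T, ~<>~p is T. ✓
d: p is T, ~<>~p is T. ✓
e: p is T, ~<>~p is T. ✓
f: p is T, ~<>~p is T. ✓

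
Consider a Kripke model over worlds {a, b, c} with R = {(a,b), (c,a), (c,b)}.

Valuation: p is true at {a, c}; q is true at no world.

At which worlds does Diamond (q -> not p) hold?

a: successors {b}; q -> not p there: b:T. ✓
b: no successors, so Diamond (q -> not p) fails. ✗
c: successors {a, b}; q -> not p there: a:T, b:T. ✓

{a, c}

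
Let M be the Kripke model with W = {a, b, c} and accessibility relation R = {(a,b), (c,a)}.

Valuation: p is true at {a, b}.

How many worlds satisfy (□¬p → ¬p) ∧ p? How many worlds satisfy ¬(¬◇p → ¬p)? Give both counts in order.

1 and 1

For (□¬p → ¬p) ∧ p:
a: □¬p → ¬p is T, p is T. ✓
b: □¬p → ¬p is F, p is T. ✗
c: □¬p → ¬p is T, p is F. ✗
— 1 world.
For ¬(¬◇p → ¬p):
a: ¬◇p → ¬p is T. ✗
b: ¬◇p → ¬p is F. ✓
c: ¬◇p → ¬p is T. ✗
— 1 world.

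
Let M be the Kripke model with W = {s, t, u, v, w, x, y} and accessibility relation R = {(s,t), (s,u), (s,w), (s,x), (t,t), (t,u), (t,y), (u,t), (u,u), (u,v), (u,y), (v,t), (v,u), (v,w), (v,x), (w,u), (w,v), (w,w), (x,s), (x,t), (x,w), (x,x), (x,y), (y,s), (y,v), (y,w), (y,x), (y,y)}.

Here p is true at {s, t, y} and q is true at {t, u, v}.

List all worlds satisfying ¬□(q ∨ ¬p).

{t, u, x, y}

s: □(q ∨ ¬p) is T. ✗
t: □(q ∨ ¬p) is F. ✓
u: □(q ∨ ¬p) is F. ✓
v: □(q ∨ ¬p) is T. ✗
w: □(q ∨ ¬p) is T. ✗
x: □(q ∨ ¬p) is F. ✓
y: □(q ∨ ¬p) is F. ✓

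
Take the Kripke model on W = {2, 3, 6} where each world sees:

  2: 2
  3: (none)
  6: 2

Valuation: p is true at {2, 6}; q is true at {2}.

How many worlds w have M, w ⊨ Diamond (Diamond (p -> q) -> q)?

2: successors {2}; Diamond (p -> q) -> q there: 2:T. ✓
3: no successors, so Diamond (Diamond (p -> q) -> q) fails. ✗
6: successors {2}; Diamond (p -> q) -> q there: 2:T. ✓
Satisfying worlds: {2, 6}.

2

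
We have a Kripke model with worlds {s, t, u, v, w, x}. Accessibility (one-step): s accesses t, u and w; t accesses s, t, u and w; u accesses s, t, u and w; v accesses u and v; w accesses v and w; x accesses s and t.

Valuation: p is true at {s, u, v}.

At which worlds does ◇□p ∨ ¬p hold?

{t, v, w, x}

s: ◇□p is F, ¬p is F. ✗
t: ◇□p is F, ¬p is T. ✓
u: ◇□p is F, ¬p is F. ✗
v: ◇□p is T, ¬p is F. ✓
w: ◇□p is T, ¬p is T. ✓
x: ◇□p is F, ¬p is T. ✓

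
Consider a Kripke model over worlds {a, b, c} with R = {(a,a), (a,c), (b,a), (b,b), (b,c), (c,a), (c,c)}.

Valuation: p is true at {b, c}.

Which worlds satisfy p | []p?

{b, c}

a: p is F, []p is F. ✗
b: p is T, []p is F. ✓
c: p is T, []p is F. ✓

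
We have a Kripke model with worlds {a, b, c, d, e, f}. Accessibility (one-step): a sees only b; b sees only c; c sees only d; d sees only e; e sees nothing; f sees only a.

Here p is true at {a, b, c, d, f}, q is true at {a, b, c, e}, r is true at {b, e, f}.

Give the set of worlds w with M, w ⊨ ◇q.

a: successors {b}; q there: b:T. ✓
b: successors {c}; q there: c:T. ✓
c: successors {d}; q there: d:F. ✗
d: successors {e}; q there: e:T. ✓
e: no successors, so ◇q fails. ✗
f: successors {a}; q there: a:T. ✓

{a, b, d, f}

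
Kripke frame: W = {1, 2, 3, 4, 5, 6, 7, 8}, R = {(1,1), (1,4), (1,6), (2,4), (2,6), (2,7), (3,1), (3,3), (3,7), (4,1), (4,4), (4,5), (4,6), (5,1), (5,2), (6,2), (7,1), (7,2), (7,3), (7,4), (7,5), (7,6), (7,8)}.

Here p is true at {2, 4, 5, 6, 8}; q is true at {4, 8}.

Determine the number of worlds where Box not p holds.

2

1: successors {1, 4, 6}; not p there: 1:T, 4:F, 6:F. ✗
2: successors {4, 6, 7}; not p there: 4:F, 6:F, 7:T. ✗
3: successors {1, 3, 7}; not p there: 1:T, 3:T, 7:T. ✓
4: successors {1, 4, 5, 6}; not p there: 1:T, 4:F, 5:F, 6:F. ✗
5: successors {1, 2}; not p there: 1:T, 2:F. ✗
6: successors {2}; not p there: 2:F. ✗
7: successors {1, 2, 3, 4, 5, 6, 8}; not p there: 1:T, 2:F, 3:T, 4:F, 5:F, 6:F, 8:F. ✗
8: no successors, so Box not p holds vacuously. ✓
Satisfying worlds: {3, 8}.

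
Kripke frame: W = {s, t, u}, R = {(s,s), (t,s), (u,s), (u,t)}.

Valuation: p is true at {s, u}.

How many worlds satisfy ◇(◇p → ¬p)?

s: successors {s}; ◇p → ¬p there: s:F. ✗
t: successors {s}; ◇p → ¬p there: s:F. ✗
u: successors {s, t}; ◇p → ¬p there: s:F, t:T. ✓
Satisfying worlds: {u}.

1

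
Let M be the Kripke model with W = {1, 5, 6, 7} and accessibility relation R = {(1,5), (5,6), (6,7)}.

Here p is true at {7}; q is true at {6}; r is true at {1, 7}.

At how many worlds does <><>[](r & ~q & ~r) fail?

1: successors {5}; <>[](r & ~q & ~r) there: 5:F. ✗
5: successors {6}; <>[](r & ~q & ~r) there: 6:T. ✓
6: successors {7}; <>[](r & ~q & ~r) there: 7:F. ✗
7: no successors, so <><>[](r & ~q & ~r) fails. ✗
Satisfying worlds: {5}.
So <><>[](r & ~q & ~r) fails at the other 3 worlds.

3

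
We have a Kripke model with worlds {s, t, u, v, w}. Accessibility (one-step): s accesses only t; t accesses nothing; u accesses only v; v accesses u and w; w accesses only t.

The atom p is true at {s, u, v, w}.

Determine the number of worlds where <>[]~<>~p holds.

3

s: successors {t}; []~<>~p there: t:T. ✓
t: no successors, so <>[]~<>~p fails. ✗
u: successors {v}; []~<>~p there: v:F. ✗
v: successors {u, w}; []~<>~p there: u:T, w:T. ✓
w: successors {t}; []~<>~p there: t:T. ✓
Satisfying worlds: {s, v, w}.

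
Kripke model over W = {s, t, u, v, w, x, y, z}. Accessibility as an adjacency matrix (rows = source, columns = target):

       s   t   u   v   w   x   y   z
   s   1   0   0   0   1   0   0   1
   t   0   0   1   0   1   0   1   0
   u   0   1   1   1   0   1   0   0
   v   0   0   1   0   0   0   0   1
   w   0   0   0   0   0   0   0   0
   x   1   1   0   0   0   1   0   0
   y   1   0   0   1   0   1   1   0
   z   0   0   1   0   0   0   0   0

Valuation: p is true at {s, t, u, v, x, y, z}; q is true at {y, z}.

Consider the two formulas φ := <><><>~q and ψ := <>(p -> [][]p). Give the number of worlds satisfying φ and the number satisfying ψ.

7 and 6

For <><><>~q:
s: successors {s, w, z}; <><>~q there: s:T, w:F, z:T. ✓
t: successors {u, w, y}; <><>~q there: u:T, w:F, y:T. ✓
u: successors {t, u, v, x}; <><>~q there: t:T, u:T, v:T, x:T. ✓
v: successors {u, z}; <><>~q there: u:T, z:T. ✓
w: no successors, so <><><>~q fails. ✗
x: successors {s, t, x}; <><>~q there: s:T, t:T, x:T. ✓
y: successors {s, v, x, y}; <><>~q there: s:T, v:T, x:T, y:T. ✓
z: successors {u}; <><>~q there: u:T. ✓
— 7 worlds.
For <>(p -> [][]p):
s: successors {s, w, z}; p -> [][]p there: s:F, w:T, z:T. ✓
t: successors {u, w, y}; p -> [][]p there: u:F, w:T, y:F. ✓
u: successors {t, u, v, x}; p -> [][]p there: t:T, u:F, v:T, x:F. ✓
v: successors {u, z}; p -> [][]p there: u:F, z:T. ✓
w: no successors, so <>(p -> [][]p) fails. ✗
x: successors {s, t, x}; p -> [][]p there: s:F, t:T, x:F. ✓
y: successors {s, v, x, y}; p -> [][]p there: s:F, v:T, x:F, y:F. ✓
z: successors {u}; p -> [][]p there: u:F. ✗
— 6 worlds.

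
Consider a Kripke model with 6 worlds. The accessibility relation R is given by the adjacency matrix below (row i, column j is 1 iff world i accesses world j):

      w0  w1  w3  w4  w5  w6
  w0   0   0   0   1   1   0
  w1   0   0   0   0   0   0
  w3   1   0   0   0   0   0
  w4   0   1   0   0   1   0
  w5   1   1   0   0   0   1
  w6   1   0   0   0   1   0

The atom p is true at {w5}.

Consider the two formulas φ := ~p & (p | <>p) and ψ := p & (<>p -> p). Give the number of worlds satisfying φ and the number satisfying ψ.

For ~p & (p | <>p):
w0: ~p is T, p | <>p is T. ✓
w1: ~p is T, p | <>p is F. ✗
w3: ~p is T, p | <>p is F. ✗
w4: ~p is T, p | <>p is T. ✓
w5: ~p is F, p | <>p is T. ✗
w6: ~p is T, p | <>p is T. ✓
— 3 worlds.
For p & (<>p -> p):
w0: p is F, <>p -> p is F. ✗
w1: p is F, <>p -> p is T. ✗
w3: p is F, <>p -> p is T. ✗
w4: p is F, <>p -> p is F. ✗
w5: p is T, <>p -> p is T. ✓
w6: p is F, <>p -> p is F. ✗
— 1 world.

3 and 1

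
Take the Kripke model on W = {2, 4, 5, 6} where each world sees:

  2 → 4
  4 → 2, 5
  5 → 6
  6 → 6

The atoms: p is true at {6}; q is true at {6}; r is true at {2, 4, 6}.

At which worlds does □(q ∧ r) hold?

{5, 6}

2: successors {4}; q ∧ r there: 4:F. ✗
4: successors {2, 5}; q ∧ r there: 2:F, 5:F. ✗
5: successors {6}; q ∧ r there: 6:T. ✓
6: successors {6}; q ∧ r there: 6:T. ✓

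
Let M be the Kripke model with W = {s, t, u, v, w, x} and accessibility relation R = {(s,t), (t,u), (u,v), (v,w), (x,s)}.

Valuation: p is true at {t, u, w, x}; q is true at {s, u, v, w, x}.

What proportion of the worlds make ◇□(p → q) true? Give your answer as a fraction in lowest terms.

2/3

s: successors {t}; □(p → q) there: t:T. ✓
t: successors {u}; □(p → q) there: u:T. ✓
u: successors {v}; □(p → q) there: v:T. ✓
v: successors {w}; □(p → q) there: w:T. ✓
w: no successors, so ◇□(p → q) fails. ✗
x: successors {s}; □(p → q) there: s:F. ✗
That's 4 of 6 worlds, so 4/6 = 2/3.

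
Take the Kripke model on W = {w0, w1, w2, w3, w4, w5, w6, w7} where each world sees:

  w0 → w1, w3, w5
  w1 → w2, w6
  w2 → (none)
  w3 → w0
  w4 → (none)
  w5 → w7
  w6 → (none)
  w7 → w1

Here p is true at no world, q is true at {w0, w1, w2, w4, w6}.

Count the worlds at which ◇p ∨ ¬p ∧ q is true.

5

w0: ◇p is F, ¬p ∧ q is T. ✓
w1: ◇p is F, ¬p ∧ q is T. ✓
w2: ◇p is F, ¬p ∧ q is T. ✓
w3: ◇p is F, ¬p ∧ q is F. ✗
w4: ◇p is F, ¬p ∧ q is T. ✓
w5: ◇p is F, ¬p ∧ q is F. ✗
w6: ◇p is F, ¬p ∧ q is T. ✓
w7: ◇p is F, ¬p ∧ q is F. ✗
Satisfying worlds: {w0, w1, w2, w4, w6}.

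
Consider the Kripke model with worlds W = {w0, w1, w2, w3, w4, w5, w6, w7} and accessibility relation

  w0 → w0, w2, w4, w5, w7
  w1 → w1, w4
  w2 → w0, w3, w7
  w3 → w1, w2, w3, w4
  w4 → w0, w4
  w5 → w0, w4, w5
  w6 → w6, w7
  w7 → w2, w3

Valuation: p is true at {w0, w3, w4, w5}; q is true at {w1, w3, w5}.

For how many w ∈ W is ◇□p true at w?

5

w0: successors {w0, w2, w4, w5, w7}; □p there: w0:F, w2:F, w4:T, w5:T, w7:F. ✓
w1: successors {w1, w4}; □p there: w1:F, w4:T. ✓
w2: successors {w0, w3, w7}; □p there: w0:F, w3:F, w7:F. ✗
w3: successors {w1, w2, w3, w4}; □p there: w1:F, w2:F, w3:F, w4:T. ✓
w4: successors {w0, w4}; □p there: w0:F, w4:T. ✓
w5: successors {w0, w4, w5}; □p there: w0:F, w4:T, w5:T. ✓
w6: successors {w6, w7}; □p there: w6:F, w7:F. ✗
w7: successors {w2, w3}; □p there: w2:F, w3:F. ✗
Satisfying worlds: {w0, w1, w3, w4, w5}.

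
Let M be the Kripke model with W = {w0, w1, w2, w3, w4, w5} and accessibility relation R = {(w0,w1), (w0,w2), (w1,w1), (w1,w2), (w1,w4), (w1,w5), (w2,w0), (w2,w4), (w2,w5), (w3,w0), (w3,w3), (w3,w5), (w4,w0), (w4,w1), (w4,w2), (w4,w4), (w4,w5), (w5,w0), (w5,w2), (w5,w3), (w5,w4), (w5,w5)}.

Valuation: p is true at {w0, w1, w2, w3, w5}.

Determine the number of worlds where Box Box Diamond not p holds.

0

w0: successors {w1, w2}; Box Diamond not p there: w1:T, w2:F. ✗
w1: successors {w1, w2, w4, w5}; Box Diamond not p there: w1:T, w2:F, w4:F, w5:F. ✗
w2: successors {w0, w4, w5}; Box Diamond not p there: w0:T, w4:F, w5:F. ✗
w3: successors {w0, w3, w5}; Box Diamond not p there: w0:T, w3:F, w5:F. ✗
w4: successors {w0, w1, w2, w4, w5}; Box Diamond not p there: w0:T, w1:T, w2:F, w4:F, w5:F. ✗
w5: successors {w0, w2, w3, w4, w5}; Box Diamond not p there: w0:T, w2:F, w3:F, w4:F, w5:F. ✗
Satisfying worlds: ∅.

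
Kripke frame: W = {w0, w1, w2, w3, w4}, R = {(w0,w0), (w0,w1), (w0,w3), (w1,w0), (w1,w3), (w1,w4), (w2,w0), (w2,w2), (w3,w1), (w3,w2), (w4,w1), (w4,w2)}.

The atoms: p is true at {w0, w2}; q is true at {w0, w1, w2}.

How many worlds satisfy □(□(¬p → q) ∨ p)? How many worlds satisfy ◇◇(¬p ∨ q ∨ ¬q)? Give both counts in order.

2 and 5

For □(□(¬p → q) ∨ p):
w0: successors {w0, w1, w3}; □(¬p → q) ∨ p there: w0:T, w1:F, w3:T. ✗
w1: successors {w0, w3, w4}; □(¬p → q) ∨ p there: w0:T, w3:T, w4:T. ✓
w2: successors {w0, w2}; □(¬p → q) ∨ p there: w0:T, w2:T. ✓
w3: successors {w1, w2}; □(¬p → q) ∨ p there: w1:F, w2:T. ✗
w4: successors {w1, w2}; □(¬p → q) ∨ p there: w1:F, w2:T. ✗
— 2 worlds.
For ◇◇(¬p ∨ q ∨ ¬q):
w0: successors {w0, w1, w3}; ◇(¬p ∨ q ∨ ¬q) there: w0:T, w1:T, w3:T. ✓
w1: successors {w0, w3, w4}; ◇(¬p ∨ q ∨ ¬q) there: w0:T, w3:T, w4:T. ✓
w2: successors {w0, w2}; ◇(¬p ∨ q ∨ ¬q) there: w0:T, w2:T. ✓
w3: successors {w1, w2}; ◇(¬p ∨ q ∨ ¬q) there: w1:T, w2:T. ✓
w4: successors {w1, w2}; ◇(¬p ∨ q ∨ ¬q) there: w1:T, w2:T. ✓
— 5 worlds.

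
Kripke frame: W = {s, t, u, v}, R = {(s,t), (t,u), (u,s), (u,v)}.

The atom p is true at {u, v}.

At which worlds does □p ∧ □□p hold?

s: □p is F, □□p is T. ✗
t: □p is T, □□p is F. ✗
u: □p is F, □□p is F. ✗
v: □p is T, □□p is T. ✓

{v}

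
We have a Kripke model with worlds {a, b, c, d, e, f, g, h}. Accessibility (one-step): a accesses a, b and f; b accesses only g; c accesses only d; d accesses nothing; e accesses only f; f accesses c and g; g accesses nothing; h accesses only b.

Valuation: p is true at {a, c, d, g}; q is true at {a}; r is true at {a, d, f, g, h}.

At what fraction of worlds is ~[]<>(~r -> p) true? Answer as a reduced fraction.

a: []<>(~r -> p) is T. ✗
b: []<>(~r -> p) is F. ✓
c: []<>(~r -> p) is F. ✓
d: []<>(~r -> p) is T. ✗
e: []<>(~r -> p) is T. ✗
f: []<>(~r -> p) is F. ✓
g: []<>(~r -> p) is T. ✗
h: []<>(~r -> p) is T. ✗
That's 3 of 8 worlds, so 3/8.

3/8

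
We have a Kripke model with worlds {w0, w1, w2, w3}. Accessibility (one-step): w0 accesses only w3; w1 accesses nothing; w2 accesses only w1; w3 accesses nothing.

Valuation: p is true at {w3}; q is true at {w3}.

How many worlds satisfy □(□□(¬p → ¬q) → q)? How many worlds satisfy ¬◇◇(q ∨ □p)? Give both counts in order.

3 and 4

For □(□□(¬p → ¬q) → q):
w0: successors {w3}; □□(¬p → ¬q) → q there: w3:T. ✓
w1: no successors, so □(□□(¬p → ¬q) → q) holds vacuously. ✓
w2: successors {w1}; □□(¬p → ¬q) → q there: w1:F. ✗
w3: no successors, so □(□□(¬p → ¬q) → q) holds vacuously. ✓
— 3 worlds.
For ¬◇◇(q ∨ □p):
w0: ◇◇(q ∨ □p) is F. ✓
w1: ◇◇(q ∨ □p) is F. ✓
w2: ◇◇(q ∨ □p) is F. ✓
w3: ◇◇(q ∨ □p) is F. ✓
— 4 worlds.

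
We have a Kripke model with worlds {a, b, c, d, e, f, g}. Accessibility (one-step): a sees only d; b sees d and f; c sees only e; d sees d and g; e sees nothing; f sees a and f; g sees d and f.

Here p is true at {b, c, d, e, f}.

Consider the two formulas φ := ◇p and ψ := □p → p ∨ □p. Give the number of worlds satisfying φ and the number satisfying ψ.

6 and 7

For ◇p:
a: successors {d}; p there: d:T. ✓
b: successors {d, f}; p there: d:T, f:T. ✓
c: successors {e}; p there: e:T. ✓
d: successors {d, g}; p there: d:T, g:F. ✓
e: no successors, so ◇p fails. ✗
f: successors {a, f}; p there: a:F, f:T. ✓
g: successors {d, f}; p there: d:T, f:T. ✓
— 6 worlds.
For □p → p ∨ □p:
a: □p is T, p ∨ □p is T. ✓
b: □p is T, p ∨ □p is T. ✓
c: □p is T, p ∨ □p is T. ✓
d: □p is F, p ∨ □p is T. ✓
e: □p is T, p ∨ □p is T. ✓
f: □p is F, p ∨ □p is T. ✓
g: □p is T, p ∨ □p is T. ✓
— 7 worlds.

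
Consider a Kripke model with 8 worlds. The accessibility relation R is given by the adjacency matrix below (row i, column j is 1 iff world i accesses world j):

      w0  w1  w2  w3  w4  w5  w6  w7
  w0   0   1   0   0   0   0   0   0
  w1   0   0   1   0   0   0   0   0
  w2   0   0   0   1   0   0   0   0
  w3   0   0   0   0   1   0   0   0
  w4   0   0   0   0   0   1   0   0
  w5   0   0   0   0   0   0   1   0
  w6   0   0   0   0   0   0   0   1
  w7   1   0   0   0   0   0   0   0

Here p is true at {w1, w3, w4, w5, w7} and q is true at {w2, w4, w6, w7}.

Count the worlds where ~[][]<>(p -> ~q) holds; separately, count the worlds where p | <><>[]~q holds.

For ~[][]<>(p -> ~q):
w0: [][]<>(p -> ~q) is T. ✗
w1: [][]<>(p -> ~q) is F. ✓
w2: [][]<>(p -> ~q) is T. ✗
w3: [][]<>(p -> ~q) is T. ✗
w4: [][]<>(p -> ~q) is F. ✓
w5: [][]<>(p -> ~q) is T. ✗
w6: [][]<>(p -> ~q) is T. ✗
w7: [][]<>(p -> ~q) is T. ✗
— 2 worlds.
For p | <><>[]~q:
w0: p is F, <><>[]~q is T. ✓
w1: p is T, <><>[]~q is F. ✓
w2: p is F, <><>[]~q is T. ✓
w3: p is T, <><>[]~q is F. ✓
w4: p is T, <><>[]~q is F. ✓
w5: p is T, <><>[]~q is T. ✓
w6: p is F, <><>[]~q is T. ✓
w7: p is T, <><>[]~q is F. ✓
— 8 worlds.

2 and 8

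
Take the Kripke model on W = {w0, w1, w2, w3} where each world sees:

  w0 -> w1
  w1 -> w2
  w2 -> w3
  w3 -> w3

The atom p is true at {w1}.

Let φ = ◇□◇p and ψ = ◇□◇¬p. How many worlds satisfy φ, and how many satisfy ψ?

For ◇□◇p:
w0: successors {w1}; □◇p there: w1:F. ✗
w1: successors {w2}; □◇p there: w2:F. ✗
w2: successors {w3}; □◇p there: w3:F. ✗
w3: successors {w3}; □◇p there: w3:F. ✗
— 0 worlds.
For ◇□◇¬p:
w0: successors {w1}; □◇¬p there: w1:T. ✓
w1: successors {w2}; □◇¬p there: w2:T. ✓
w2: successors {w3}; □◇¬p there: w3:T. ✓
w3: successors {w3}; □◇¬p there: w3:T. ✓
— 4 worlds.

0 and 4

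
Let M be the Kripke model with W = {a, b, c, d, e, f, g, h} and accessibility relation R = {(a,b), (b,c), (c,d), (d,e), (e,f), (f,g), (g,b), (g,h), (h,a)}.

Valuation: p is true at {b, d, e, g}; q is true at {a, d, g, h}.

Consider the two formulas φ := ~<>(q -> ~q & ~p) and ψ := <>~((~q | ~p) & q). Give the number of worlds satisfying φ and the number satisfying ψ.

3 and 7

For ~<>(q -> ~q & ~p):
a: <>(q -> ~q & ~p) is T. ✗
b: <>(q -> ~q & ~p) is T. ✗
c: <>(q -> ~q & ~p) is F. ✓
d: <>(q -> ~q & ~p) is T. ✗
e: <>(q -> ~q & ~p) is T. ✗
f: <>(q -> ~q & ~p) is F. ✓
g: <>(q -> ~q & ~p) is T. ✗
h: <>(q -> ~q & ~p) is F. ✓
— 3 worlds.
For <>~((~q | ~p) & q):
a: successors {b}; ~((~q | ~p) & q) there: b:T. ✓
b: successors {c}; ~((~q | ~p) & q) there: c:T. ✓
c: successors {d}; ~((~q | ~p) & q) there: d:T. ✓
d: successors {e}; ~((~q | ~p) & q) there: e:T. ✓
e: successors {f}; ~((~q | ~p) & q) there: f:T. ✓
f: successors {g}; ~((~q | ~p) & q) there: g:T. ✓
g: successors {b, h}; ~((~q | ~p) & q) there: b:T, h:F. ✓
h: successors {a}; ~((~q | ~p) & q) there: a:F. ✗
— 7 worlds.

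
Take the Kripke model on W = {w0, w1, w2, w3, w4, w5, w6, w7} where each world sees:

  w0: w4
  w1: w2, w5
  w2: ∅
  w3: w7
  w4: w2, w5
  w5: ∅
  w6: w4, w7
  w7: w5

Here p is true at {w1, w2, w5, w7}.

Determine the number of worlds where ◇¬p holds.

w0: successors {w4}; ¬p there: w4:T. ✓
w1: successors {w2, w5}; ¬p there: w2:F, w5:F. ✗
w2: no successors, so ◇¬p fails. ✗
w3: successors {w7}; ¬p there: w7:F. ✗
w4: successors {w2, w5}; ¬p there: w2:F, w5:F. ✗
w5: no successors, so ◇¬p fails. ✗
w6: successors {w4, w7}; ¬p there: w4:T, w7:F. ✓
w7: successors {w5}; ¬p there: w5:F. ✗
Satisfying worlds: {w0, w6}.

2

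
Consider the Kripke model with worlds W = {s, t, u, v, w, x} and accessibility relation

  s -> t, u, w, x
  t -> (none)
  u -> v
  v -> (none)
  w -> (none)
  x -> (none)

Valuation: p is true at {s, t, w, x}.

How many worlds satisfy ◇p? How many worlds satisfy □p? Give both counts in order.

For ◇p:
s: successors {t, u, w, x}; p there: t:T, u:F, w:T, x:T. ✓
t: no successors, so ◇p fails. ✗
u: successors {v}; p there: v:F. ✗
v: no successors, so ◇p fails. ✗
w: no successors, so ◇p fails. ✗
x: no successors, so ◇p fails. ✗
— 1 world.
For □p:
s: successors {t, u, w, x}; p there: t:T, u:F, w:T, x:T. ✗
t: no successors, so □p holds vacuously. ✓
u: successors {v}; p there: v:F. ✗
v: no successors, so □p holds vacuously. ✓
w: no successors, so □p holds vacuously. ✓
x: no successors, so □p holds vacuously. ✓
— 4 worlds.

1 and 4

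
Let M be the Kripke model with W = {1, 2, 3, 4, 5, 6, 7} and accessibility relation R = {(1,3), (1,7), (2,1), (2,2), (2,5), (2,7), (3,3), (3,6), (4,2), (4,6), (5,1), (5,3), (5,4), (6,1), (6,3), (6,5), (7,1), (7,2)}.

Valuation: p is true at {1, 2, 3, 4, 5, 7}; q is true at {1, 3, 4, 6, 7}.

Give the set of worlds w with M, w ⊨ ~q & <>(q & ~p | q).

{2, 5}

1: ~q is F, <>(q & ~p | q) is T. ✗
2: ~q is T, <>(q & ~p | q) is T. ✓
3: ~q is F, <>(q & ~p | q) is T. ✗
4: ~q is F, <>(q & ~p | q) is T. ✗
5: ~q is T, <>(q & ~p | q) is T. ✓
6: ~q is F, <>(q & ~p | q) is T. ✗
7: ~q is F, <>(q & ~p | q) is T. ✗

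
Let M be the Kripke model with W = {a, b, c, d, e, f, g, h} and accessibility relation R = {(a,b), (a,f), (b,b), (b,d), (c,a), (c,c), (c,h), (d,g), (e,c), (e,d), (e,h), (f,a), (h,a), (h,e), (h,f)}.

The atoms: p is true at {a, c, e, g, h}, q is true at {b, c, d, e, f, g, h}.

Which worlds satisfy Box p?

a: successors {b, f}; p there: b:F, f:F. ✗
b: successors {b, d}; p there: b:F, d:F. ✗
c: successors {a, c, h}; p there: a:T, c:T, h:T. ✓
d: successors {g}; p there: g:T. ✓
e: successors {c, d, h}; p there: c:T, d:F, h:T. ✗
f: successors {a}; p there: a:T. ✓
g: no successors, so Box p holds vacuously. ✓
h: successors {a, e, f}; p there: a:T, e:T, f:F. ✗

{c, d, f, g}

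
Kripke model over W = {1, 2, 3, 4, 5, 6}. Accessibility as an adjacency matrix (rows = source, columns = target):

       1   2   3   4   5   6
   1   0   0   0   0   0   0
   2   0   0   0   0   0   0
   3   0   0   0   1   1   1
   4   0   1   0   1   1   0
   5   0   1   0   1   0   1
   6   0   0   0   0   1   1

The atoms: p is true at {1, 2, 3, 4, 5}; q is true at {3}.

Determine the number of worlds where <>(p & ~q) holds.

4

1: no successors, so <>(p & ~q) fails. ✗
2: no successors, so <>(p & ~q) fails. ✗
3: successors {4, 5, 6}; p & ~q there: 4:T, 5:T, 6:F. ✓
4: successors {2, 4, 5}; p & ~q there: 2:T, 4:T, 5:T. ✓
5: successors {2, 4, 6}; p & ~q there: 2:T, 4:T, 6:F. ✓
6: successors {5, 6}; p & ~q there: 5:T, 6:F. ✓
Satisfying worlds: {3, 4, 5, 6}.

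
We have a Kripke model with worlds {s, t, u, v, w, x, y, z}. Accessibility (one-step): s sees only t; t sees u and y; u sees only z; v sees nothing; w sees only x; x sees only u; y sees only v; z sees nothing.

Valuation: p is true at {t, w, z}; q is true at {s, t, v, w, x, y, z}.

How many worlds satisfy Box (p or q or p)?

s: successors {t}; p or q or p there: t:T. ✓
t: successors {u, y}; p or q or p there: u:F, y:T. ✗
u: successors {z}; p or q or p there: z:T. ✓
v: no successors, so Box (p or q or p) holds vacuously. ✓
w: successors {x}; p or q or p there: x:T. ✓
x: successors {u}; p or q or p there: u:F. ✗
y: successors {v}; p or q or p there: v:T. ✓
z: no successors, so Box (p or q or p) holds vacuously. ✓
Satisfying worlds: {s, u, v, w, y, z}.

6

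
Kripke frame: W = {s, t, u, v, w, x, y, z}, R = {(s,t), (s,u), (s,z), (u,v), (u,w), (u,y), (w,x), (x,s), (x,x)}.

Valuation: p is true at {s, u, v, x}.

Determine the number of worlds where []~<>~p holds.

6

s: successors {t, u, z}; ~<>~p there: t:T, u:F, z:T. ✗
t: no successors, so []~<>~p holds vacuously. ✓
u: successors {v, w, y}; ~<>~p there: v:T, w:T, y:T. ✓
v: no successors, so []~<>~p holds vacuously. ✓
w: successors {x}; ~<>~p there: x:T. ✓
x: successors {s, x}; ~<>~p there: s:F, x:T. ✗
y: no successors, so []~<>~p holds vacuously. ✓
z: no successors, so []~<>~p holds vacuously. ✓
Satisfying worlds: {t, u, v, w, y, z}.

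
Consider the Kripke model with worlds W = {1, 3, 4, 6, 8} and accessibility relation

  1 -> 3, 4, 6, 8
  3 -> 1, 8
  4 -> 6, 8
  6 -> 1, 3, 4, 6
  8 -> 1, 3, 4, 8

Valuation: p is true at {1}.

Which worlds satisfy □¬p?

{1, 4}

1: successors {3, 4, 6, 8}; ¬p there: 3:T, 4:T, 6:T, 8:T. ✓
3: successors {1, 8}; ¬p there: 1:F, 8:T. ✗
4: successors {6, 8}; ¬p there: 6:T, 8:T. ✓
6: successors {1, 3, 4, 6}; ¬p there: 1:F, 3:T, 4:T, 6:T. ✗
8: successors {1, 3, 4, 8}; ¬p there: 1:F, 3:T, 4:T, 8:T. ✗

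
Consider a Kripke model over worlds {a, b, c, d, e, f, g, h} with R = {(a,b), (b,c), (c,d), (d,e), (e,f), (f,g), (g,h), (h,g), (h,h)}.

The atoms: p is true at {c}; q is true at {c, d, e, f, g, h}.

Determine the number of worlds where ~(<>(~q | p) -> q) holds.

a: <>(~q | p) -> q is F. ✓
b: <>(~q | p) -> q is F. ✓
c: <>(~q | p) -> q is T. ✗
d: <>(~q | p) -> q is T. ✗
e: <>(~q | p) -> q is T. ✗
f: <>(~q | p) -> q is T. ✗
g: <>(~q | p) -> q is T. ✗
h: <>(~q | p) -> q is T. ✗
Satisfying worlds: {a, b}.

2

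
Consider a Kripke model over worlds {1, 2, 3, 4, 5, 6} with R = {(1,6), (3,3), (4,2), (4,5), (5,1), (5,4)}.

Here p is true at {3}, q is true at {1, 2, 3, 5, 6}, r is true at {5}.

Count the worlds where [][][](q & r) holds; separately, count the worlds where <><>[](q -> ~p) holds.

For [][][](q & r):
1: successors {6}; [][](q & r) there: 6:T. ✓
2: no successors, so [][][](q & r) holds vacuously. ✓
3: successors {3}; [][](q & r) there: 3:F. ✗
4: successors {2, 5}; [][](q & r) there: 2:T, 5:F. ✗
5: successors {1, 4}; [][](q & r) there: 1:T, 4:F. ✗
6: no successors, so [][][](q & r) holds vacuously. ✓
— 3 worlds.
For <><>[](q -> ~p):
1: successors {6}; <>[](q -> ~p) there: 6:F. ✗
2: no successors, so <><>[](q -> ~p) fails. ✗
3: successors {3}; <>[](q -> ~p) there: 3:F. ✗
4: successors {2, 5}; <>[](q -> ~p) there: 2:F, 5:T. ✓
5: successors {1, 4}; <>[](q -> ~p) there: 1:T, 4:T. ✓
6: no successors, so <><>[](q -> ~p) fails. ✗
— 2 worlds.

3 and 2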